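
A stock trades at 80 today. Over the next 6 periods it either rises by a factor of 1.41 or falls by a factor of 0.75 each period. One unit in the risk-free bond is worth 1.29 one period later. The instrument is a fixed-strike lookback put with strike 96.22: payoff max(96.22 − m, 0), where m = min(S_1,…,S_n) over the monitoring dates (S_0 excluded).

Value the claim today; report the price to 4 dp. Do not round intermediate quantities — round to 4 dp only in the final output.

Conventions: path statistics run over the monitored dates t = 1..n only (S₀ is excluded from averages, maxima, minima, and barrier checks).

price = 2.1707

Set p* = 0.8182 (from d < R < u); the path-dependent value is the discounted p*-expectation over all price paths.
Enumerate all 2^6 = 64 price paths (U = up ×1.41, D = down ×0.75); each path with k up-moves has probability p*^k·(1−p*)^(6−k).
DDDDDD: m=14.2383, payoff=81.9817, prob=0.000036
UDDDDD: m=26.7680, payoff=69.4520, prob=0.000163
DUDDDD: m=26.7680, payoff=69.4520, prob=0.000163
UUDDDD: m=50.3238, payoff=45.8962, prob=0.000732
DDUDDD: m=26.7680, payoff=69.4520, prob=0.000163
UDUDDD: m=50.3238, payoff=45.8962, prob=0.000732
DUUDDD: m=50.3238, payoff=45.8962, prob=0.000732
UUUDDD: m=94.6087, payoff=1.6113, prob=0.003292
DDDUDD: m=26.7680, payoff=69.4520, prob=0.000163
UDDUDD: m=50.3238, payoff=45.8962, prob=0.000732
DUDUDD: m=50.3238, payoff=45.8962, prob=0.000732
UUDUDD: m=94.6087, payoff=1.6113, prob=0.003292
DDUUDD: m=45.0000, payoff=51.2200, prob=0.000732
UDUUDD: m=84.6000, payoff=11.6200, prob=0.003292
DUUUDD: m=60.0000, payoff=36.2200, prob=0.003292
UUUUDD: m=112.8000, payoff=0.0000, prob=0.014814
DDDDUD: m=25.3125, payoff=70.9075, prob=0.000163
UDDDUD: m=47.5875, payoff=48.6325, prob=0.000732
DUDDUD: m=47.5875, payoff=48.6325, prob=0.000732
UUDDUD: m=89.4645, payoff=6.7555, prob=0.003292
DDUDUD: m=45.0000, payoff=51.2200, prob=0.000732
UDUDUD: m=84.6000, payoff=11.6200, prob=0.003292
DUUDUD: m=60.0000, payoff=36.2200, prob=0.003292
UUUDUD: m=112.8000, payoff=0.0000, prob=0.014814
DDDUUD: m=33.7500, payoff=62.4700, prob=0.000732
UDDUUD: m=63.4500, payoff=32.7700, prob=0.003292
DUDUUD: m=60.0000, payoff=36.2200, prob=0.003292
UUDUUD: m=112.8000, payoff=0.0000, prob=0.014814
DDUUUD: m=45.0000, payoff=51.2200, prob=0.003292
UDUUUD: m=84.6000, payoff=11.6200, prob=0.014814
DUUUUD: m=60.0000, payoff=36.2200, prob=0.014814
UUUUUD: m=112.8000, payoff=0.0000, prob=0.066663
DDDDDU: m=18.9844, payoff=77.2356, prob=0.000163
UDDDDU: m=35.6906, payoff=60.5294, prob=0.000732
DUDDDU: m=35.6906, payoff=60.5294, prob=0.000732
UUDDDU: m=67.0984, payoff=29.1216, prob=0.003292
DDUDDU: m=35.6906, payoff=60.5294, prob=0.000732
UDUDDU: m=67.0984, payoff=29.1216, prob=0.003292
DUUDDU: m=60.0000, payoff=36.2200, prob=0.003292
UUUDDU: m=112.8000, payoff=0.0000, prob=0.014814
DDDUDU: m=33.7500, payoff=62.4700, prob=0.000732
UDDUDU: m=63.4500, payoff=32.7700, prob=0.003292
DUDUDU: m=60.0000, payoff=36.2200, prob=0.003292
UUDUDU: m=112.8000, payoff=0.0000, prob=0.014814
DDUUDU: m=45.0000, payoff=51.2200, prob=0.003292
UDUUDU: m=84.6000, payoff=11.6200, prob=0.014814
DUUUDU: m=60.0000, payoff=36.2200, prob=0.014814
UUUUDU: m=112.8000, payoff=0.0000, prob=0.066663
DDDDUU: m=25.3125, payoff=70.9075, prob=0.000732
UDDDUU: m=47.5875, payoff=48.6325, prob=0.003292
DUDDUU: m=47.5875, payoff=48.6325, prob=0.003292
UUDDUU: m=89.4645, payoff=6.7555, prob=0.014814
DDUDUU: m=45.0000, payoff=51.2200, prob=0.003292
UDUDUU: m=84.6000, payoff=11.6200, prob=0.014814
DUUDUU: m=60.0000, payoff=36.2200, prob=0.014814
UUUDUU: m=112.8000, payoff=0.0000, prob=0.066663
DDDUUU: m=33.7500, payoff=62.4700, prob=0.003292
UDDUUU: m=63.4500, payoff=32.7700, prob=0.014814
DUDUUU: m=60.0000, payoff=36.2200, prob=0.014814
UUDUUU: m=112.8000, payoff=0.0000, prob=0.066663
DDUUUU: m=45.0000, payoff=51.2200, prob=0.014814
UDUUUU: m=84.6000, payoff=11.6200, prob=0.066663
DUUUUU: m=60.0000, payoff=36.2200, prob=0.066663
UUUUUU: m=112.8000, payoff=0.0000, prob=0.299985
Price = Σ prob·payoff / R^6 = 10.003189 / 4.608274 = 2.1707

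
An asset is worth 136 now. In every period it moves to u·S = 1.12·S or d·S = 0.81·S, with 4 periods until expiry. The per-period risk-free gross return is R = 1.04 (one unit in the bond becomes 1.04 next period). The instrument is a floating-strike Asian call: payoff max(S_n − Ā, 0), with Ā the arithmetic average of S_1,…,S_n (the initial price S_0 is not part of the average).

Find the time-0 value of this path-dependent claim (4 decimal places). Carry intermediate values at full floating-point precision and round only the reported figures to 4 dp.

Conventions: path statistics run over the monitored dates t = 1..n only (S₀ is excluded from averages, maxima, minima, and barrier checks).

No-arbitrage gives p* = (R−d)/(u−d) = 0.7419: enumerate every path, weight its payoff by its p*-probability, and discount by R^4.
Enumerate all 2^4 = 16 price paths (U = up ×1.12, D = down ×0.81); each path with k up-moves has probability p*^k·(1−p*)^(4−k).
DDDD: Ā=82.5523, payoff=0.0000, prob=0.004435
UDDD: Ā=114.1464, payoff=0.0000, prob=0.012751
DUDD: Ā=103.6064, payoff=0.0000, prob=0.012751
UUDD: Ā=143.2582, payoff=0.0000, prob=0.036660
DDUD: Ā=95.0690, payoff=0.0000, prob=0.012751
UDUD: Ā=131.4534, payoff=0.0000, prob=0.036660
DUUD: Ā=120.9134, payoff=0.0000, prob=0.036660
UUUD: Ā=167.1889, payoff=0.0000, prob=0.105397
DDDU: Ā=88.1537, payoff=0.0000, prob=0.012751
UDDU: Ā=121.8915, payoff=0.0000, prob=0.036660
DUDU: Ā=111.3515, payoff=0.5781, prob=0.036660
UUDU: Ā=153.9675, payoff=0.7994, prob=0.105397
DDUU: Ā=102.8141, payoff=9.1155, prob=0.036660
UDUU: Ā=142.1627, payoff=12.6042, prob=0.105397
DUUU: Ā=131.6227, payoff=23.1442, prob=0.105397
UUUU: Ā=181.9968, payoff=32.0018, prob=0.303015
Price = Σ prob·payoff / R^4 = 13.904415 / 1.169859 = 11.8856

price = 11.8856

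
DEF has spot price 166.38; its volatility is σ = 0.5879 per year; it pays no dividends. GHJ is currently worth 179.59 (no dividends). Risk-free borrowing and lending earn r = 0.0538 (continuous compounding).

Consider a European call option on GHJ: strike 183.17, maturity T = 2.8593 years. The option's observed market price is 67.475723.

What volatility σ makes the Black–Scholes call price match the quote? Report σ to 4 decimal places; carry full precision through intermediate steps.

At σ = 0.5042 the Black–Scholes value reproduces the quote:
σ√T = 0.5042·√2.8593 = 0.852575
d₁ = (ln(S/K) + (r+σ²/2)T) / (σ√T) = (ln(179.59/183.17) + (0.0538+0.5042²/2)·2.8593) / 0.852575 = (-0.019738 + 0.517273) / 0.852575 = 0.583567
d₂ = d₁ − σ√T = 0.583567 − 0.852575 = -0.269009
e^{−rT} = 0.857417
N(d₁) = 0.720244,  N(d₂) = 0.393962
V = S·N(d₁) − K·e^{−rT}·N(d₂) = 129.348623 − 61.872900 = 67.475723 (equal to the quote); since ∂V/∂σ > 0 for all σ, the implied volatility is unique

sigma = 0.5042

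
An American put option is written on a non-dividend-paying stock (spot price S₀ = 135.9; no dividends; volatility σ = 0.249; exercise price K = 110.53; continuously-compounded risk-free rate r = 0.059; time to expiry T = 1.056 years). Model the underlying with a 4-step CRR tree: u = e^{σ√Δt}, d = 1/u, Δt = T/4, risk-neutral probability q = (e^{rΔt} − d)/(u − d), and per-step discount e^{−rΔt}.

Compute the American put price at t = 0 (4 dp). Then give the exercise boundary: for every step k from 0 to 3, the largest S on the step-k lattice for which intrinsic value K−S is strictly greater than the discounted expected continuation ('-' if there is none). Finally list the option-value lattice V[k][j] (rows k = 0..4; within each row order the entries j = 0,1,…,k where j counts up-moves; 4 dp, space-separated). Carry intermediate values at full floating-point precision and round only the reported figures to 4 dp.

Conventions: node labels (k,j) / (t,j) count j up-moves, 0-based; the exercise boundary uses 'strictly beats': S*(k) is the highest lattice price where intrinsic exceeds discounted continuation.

price = 2.6135
boundary = - - - 92.5828
tree:
2.6135
5.0443 0.5288
9.6009 1.1409 0.0000
17.9472 2.4616 0.0000 0.0000
29.0657 5.3112 0.0000 0.0000 0.0000

params: Δt=0.26400 u=1.13648 d=0.87991 q=0.52924 e^(-rΔt)=0.98454
t_4 payoffs: 29.0657 5.3112 0.0000 0.0000 0.0000
t_3: node(3,0) S=92.5828 payoff=17.9472 vs cont=16.2389 → 17.9472 [stop]  node(3,1) S=119.5794 payoff=0.0000 vs cont=2.4616 → 2.4616 [wait]  node(3,2) S=154.4481 payoff=0.0000 vs cont=0.0000 → 0.0000 [wait]  node(3,3) S=199.4842 payoff=0.0000 vs cont=0.0000 → 0.0000 [wait]  ⇒ S*(3)=92.5828
t_2: node(2,0) S=105.2188 payoff=5.3112 vs cont=9.6009 → 9.6009 [wait]  node(2,1) S=135.9000 payoff=0.0000 vs cont=1.1409 → 1.1409 [wait]  node(2,2) S=175.5276 payoff=0.0000 vs cont=0.0000 → 0.0000 [wait]  ⇒ S*(2)=-
t_1: node(1,0) S=119.5794 payoff=0.0000 vs cont=5.0443 → 5.0443 [wait]  node(1,1) S=154.4481 payoff=0.0000 vs cont=0.5288 → 0.5288 [wait]  ⇒ S*(1)=-
t_0: node(0,0) S=135.9000 payoff=0.0000 vs cont=2.6135 → 2.6135 [wait]  ⇒ S*(0)=-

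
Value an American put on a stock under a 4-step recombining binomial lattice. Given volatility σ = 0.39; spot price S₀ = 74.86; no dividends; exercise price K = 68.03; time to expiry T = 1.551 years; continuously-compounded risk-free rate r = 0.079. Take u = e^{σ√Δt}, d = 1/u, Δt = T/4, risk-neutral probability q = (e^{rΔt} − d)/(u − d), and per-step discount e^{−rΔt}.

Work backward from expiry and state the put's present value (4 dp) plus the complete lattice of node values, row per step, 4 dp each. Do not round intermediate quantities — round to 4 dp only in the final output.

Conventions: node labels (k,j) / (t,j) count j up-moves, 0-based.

params: Δt=0.38775 u=1.27488 d=0.78439 q=0.50300 e^(-rΔt)=0.96983
t_4 payoffs: 39.6917 21.9713 0.0000 0.0000 0.0000
k=3: node(3,0) S=36.1279 payoff=31.9021 vs cont=29.8498 → 31.9021 [stop]  node(3,1) S=58.7193 payoff=9.3107 vs cont=10.5903 → 10.5903 [wait]  node(3,2) S=95.4374 payoff=0.0000 vs cont=0.0000 → 0.0000 [wait]  node(3,3) S=155.1161 payoff=0.0000 vs cont=0.0000 → 0.0000 [wait]
k=2: node(2,0) S=46.0587 payoff=21.9713 vs cont=20.5432 → 21.9713 [stop]  node(2,1) S=74.8600 payoff=0.0000 vs cont=5.1045 → 5.1045 [wait]  node(2,2) S=121.6712 payoff=0.0000 vs cont=0.0000 → 0.0000 [wait]
k=1: node(1,0) S=58.7193 payoff=9.3107 vs cont=13.0804 → 13.0804 [wait]  node(1,1) S=95.4374 payoff=0.0000 vs cont=2.4604 → 2.4604 [wait]
k=0: node(0,0) S=74.8600 payoff=0.0000 vs cont=7.5051 → 7.5051 [wait]

price = 7.5051
tree:
7.5051
13.0804 2.4604
21.9713 5.1045 0.0000
31.9021 10.5903 0.0000 0.0000
39.6917 21.9713 0.0000 0.0000 0.0000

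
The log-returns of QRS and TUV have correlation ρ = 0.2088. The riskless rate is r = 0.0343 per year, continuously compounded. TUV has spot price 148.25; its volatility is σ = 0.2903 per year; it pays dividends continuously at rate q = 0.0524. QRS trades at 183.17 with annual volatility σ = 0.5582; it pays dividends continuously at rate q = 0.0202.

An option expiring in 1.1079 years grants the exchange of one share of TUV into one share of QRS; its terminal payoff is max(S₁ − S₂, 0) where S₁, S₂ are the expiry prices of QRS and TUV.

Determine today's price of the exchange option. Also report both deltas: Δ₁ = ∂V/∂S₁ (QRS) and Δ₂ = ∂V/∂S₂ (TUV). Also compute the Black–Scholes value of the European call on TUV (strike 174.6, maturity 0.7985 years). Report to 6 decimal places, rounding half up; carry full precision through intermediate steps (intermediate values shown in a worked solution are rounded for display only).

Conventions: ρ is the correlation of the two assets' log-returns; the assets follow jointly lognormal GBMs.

σ_eff = √(σ₁² + σ₂² − 2ρσ₁σ₂) = √(0.5582² + 0.2903² − 2·0.2088·0.5582·0.2903) = 0.572880
d₁ = (ln(S₁/S₂) + (q₂ − q₁ + σ_eff²/2)T) / (σ_eff√T) = (ln(183.17/148.25) + (0.0524 − 0.0202 + 0.164096)·1.1079) / 0.602995 = 0.711433
d₂ = d₁ − σ_eff√T = 0.711433 − 0.602995 = 0.108438
N(d₁) = 0.761592,  N(d₂) = 0.543176
V = S₁·e^{−q₁T}·N(d₁) − S₂·e^{−q₂T}·N(d₂) = 136.413513 − 75.984085 = 60.429428
Δ₁ = e^{−q₁T}·N(d₁) = 0.744737;  Δ₂ = −e^{−q₂T}·N(d₂) = -0.512540
[vanilla: TUV call K=174.6]
σ√T = 0.2903·√0.7985 = 0.259409
d₁ = (ln(S/K) + (r−q+σ²/2)T) / (σ√T) = (ln(148.25/174.6) + (0.0343−0.0524+0.2903²/2)·0.7985) / 0.259409 = (-0.163598 + 0.019194) / 0.259409 = -0.556666
d₂ = d₁ − σ√T = -0.556666 − 0.259409 = -0.816075
e^{−rT} = 0.972983
e^{−qT} = 0.959022
N(d₁) = 0.288878,  N(d₂) = 0.207229
price = S·e^{−qT}·N(d₁) − K·e^{−rT}·N(d₂) = 41.071196 − 35.204598 = 5.866598

exchange price = 60.429428
Δ1 = 0.744737
Δ2 = -0.512540
price(TUV call K=174.6) = 5.866598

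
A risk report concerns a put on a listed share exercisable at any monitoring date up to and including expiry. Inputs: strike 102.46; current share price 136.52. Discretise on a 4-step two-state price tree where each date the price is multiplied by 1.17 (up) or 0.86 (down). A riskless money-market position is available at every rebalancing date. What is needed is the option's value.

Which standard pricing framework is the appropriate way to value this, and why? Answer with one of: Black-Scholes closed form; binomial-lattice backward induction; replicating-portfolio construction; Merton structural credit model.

Key observation: the defining feature is the embedded early-exercise option across 4 discrete dates on the spot-136.52 tree; pricing the strike-102.46 put means working backward with an exercise test at every node.

framework: binomial-lattice backward induction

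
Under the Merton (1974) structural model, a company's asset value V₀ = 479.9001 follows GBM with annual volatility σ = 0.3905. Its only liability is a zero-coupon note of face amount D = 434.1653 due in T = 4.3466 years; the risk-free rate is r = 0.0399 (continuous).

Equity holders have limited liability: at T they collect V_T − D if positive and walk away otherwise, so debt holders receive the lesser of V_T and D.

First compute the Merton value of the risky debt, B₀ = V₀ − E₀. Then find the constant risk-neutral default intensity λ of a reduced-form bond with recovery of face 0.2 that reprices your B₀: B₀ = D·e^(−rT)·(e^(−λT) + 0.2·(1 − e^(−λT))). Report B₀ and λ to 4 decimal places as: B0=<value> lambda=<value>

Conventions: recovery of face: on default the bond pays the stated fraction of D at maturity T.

Equity is a call on the firm's assets struck at D = 434.1653:
d₁ = [ln(V₀/D) + (r + σ²/2)T] / (σ√T)
   = [ln(479.9001/434.1653) + (0.0399 + 0.5·0.3905²)·4.3466] / (0.3905·√4.3466)
   = [0.100153 + 0.504836] / 0.814134 = 0.743107
d₂ = d₁ − σ√T = 0.743107 − 0.814134 = -0.071027
N(d₁) = 0.771292,  N(d₂) = 0.471688,  e^(−rT) = 0.840777
E₀ = V₀·N(d₁) − D·e^(−rT)·N(d₂)
   = 479.9001·0.771292 − 434.1653·0.840777·0.471688 = 197.959734
B₀ = V₀ − E₀ = 479.9001 − 197.959734 = 281.940366
e^(−λT) = (B₀·e^(rT)/D − 0.2)/(1 − 0.2) = (281.9404·1.189377/434.1653 − 0.2)/0.8 = 0.71545407
λ = −ln(0.71545407)/4.3466 = 0.077034

B0=281.9404 lambda=0.0770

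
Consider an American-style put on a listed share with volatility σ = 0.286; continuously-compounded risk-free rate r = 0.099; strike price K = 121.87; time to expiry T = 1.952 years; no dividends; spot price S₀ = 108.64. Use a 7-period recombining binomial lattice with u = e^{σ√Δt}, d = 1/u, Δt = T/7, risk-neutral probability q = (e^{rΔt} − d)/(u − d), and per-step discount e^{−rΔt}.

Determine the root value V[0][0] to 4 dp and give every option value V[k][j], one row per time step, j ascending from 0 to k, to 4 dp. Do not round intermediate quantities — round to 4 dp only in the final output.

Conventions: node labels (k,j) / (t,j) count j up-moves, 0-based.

Δt=0.27886, u=1.16303, d=0.85982, q=0.55463, disc=e^(-rΔt)=0.97277
k=7 terminal: V=max(K-S,0) → 84.1253 70.8151 52.8113 28.4587 0.0000 0.0000 0.0000 0.0000
k=6: j=0 S=43.8982 intr=77.9718 cont=74.6534 V=77.9718[EX]; j=1 S=59.3783 intr=62.4917 cont=59.1733 V=62.4917[EX]; j=2 S=80.3172 intr=41.5528 cont=38.2343 V=41.5528[EX]; j=3 S=108.6400 intr=13.2300 cont=12.3295 V=13.2300[EX]; j=4 S=146.9504 intr=0.0000 cont=0.0000 V=0.0000[hold]; j=5 S=198.7705 intr=0.0000 cont=0.0000 V=0.0000[hold]; j=6 S=268.8642 intr=0.0000 cont=0.0000 V=0.0000[hold]
k=5: j=0 S=51.0549 intr=70.8151 cont=67.4967 V=70.8151[EX]; j=1 S=69.0587 intr=52.8113 cont=49.4929 V=52.8113[EX]; j=2 S=93.4113 intr=28.4587 cont=25.1403 V=28.4587[EX]; j=3 S=126.3515 intr=0.0000 cont=5.7318 V=5.7318[hold]; j=4 S=170.9076 intr=0.0000 cont=0.0000 V=0.0000[hold]; j=5 S=231.1759 intr=0.0000 cont=0.0000 V=0.0000[hold]
k=4: j=0 S=59.3783 intr=62.4917 cont=59.1733 V=62.4917[EX]; j=1 S=80.3172 intr=41.5528 cont=38.2343 V=41.5528[EX]; j=2 S=108.6400 intr=13.2300 cont=15.4219 V=15.4219[hold]; j=3 S=146.9504 intr=0.0000 cont=2.4832 V=2.4832[hold]; j=4 S=198.7705 intr=0.0000 cont=0.0000 V=0.0000[hold]
k=3: j=0 S=69.0587 intr=52.8113 cont=49.4929 V=52.8113[EX]; j=1 S=93.4113 intr=28.4587 cont=26.3229 V=28.4587[EX]; j=2 S=126.3515 intr=0.0000 cont=8.0212 V=8.0212[hold]; j=3 S=170.9076 intr=0.0000 cont=1.0758 V=1.0758[hold]
k=2: j=0 S=80.3172 intr=41.5528 cont=38.2343 V=41.5528[EX]; j=1 S=108.6400 intr=13.2300 cont=16.6571 V=16.6571[hold]; j=2 S=146.9504 intr=0.0000 cont=4.0555 V=4.0555[hold]
k=1: j=0 S=93.4113 intr=28.4587 cont=26.9894 V=28.4587[EX]; j=1 S=126.3515 intr=0.0000 cont=9.4046 V=9.4046[hold]
k=0: j=0 S=108.6400 intr=13.2300 cont=17.4035 V=17.4035[hold]

price = 17.4035
tree:
17.4035
28.4587 9.4046
41.5528 16.6571 4.0555
52.8113 28.4587 8.0212 1.0758
62.4917 41.5528 15.4219 2.4832 0.0000
70.8151 52.8113 28.4587 5.7318 0.0000 0.0000
77.9718 62.4917 41.5528 13.2300 0.0000 0.0000 0.0000
84.1253 70.8151 52.8113 28.4587 0.0000 0.0000 0.0000 0.0000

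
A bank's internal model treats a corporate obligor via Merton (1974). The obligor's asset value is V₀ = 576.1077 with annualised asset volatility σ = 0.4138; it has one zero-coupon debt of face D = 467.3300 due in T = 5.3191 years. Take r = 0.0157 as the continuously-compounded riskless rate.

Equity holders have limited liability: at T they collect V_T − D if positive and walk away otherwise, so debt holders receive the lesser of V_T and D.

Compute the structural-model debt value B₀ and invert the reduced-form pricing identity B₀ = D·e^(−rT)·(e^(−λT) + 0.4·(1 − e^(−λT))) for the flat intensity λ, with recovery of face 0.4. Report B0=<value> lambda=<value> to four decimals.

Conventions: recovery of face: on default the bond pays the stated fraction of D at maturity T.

Work the structural quantities from V₀ = 576.1077 against face 467.3300:
d₁ = [ln(V₀/D) + (r + σ²/2)T] / (σ√T)
   = [ln(576.1077/467.3300) + (0.0157 + 0.5·0.4138²)·5.3191] / (0.4138·√5.3191)
   = [0.209259 + 0.538906] / 0.954354 = 0.783949
d₂ = d₁ − σ√T = 0.783949 − 0.954354 = -0.170405
N(d₁) = 0.783465,  N(d₂) = 0.432346,  e^(−rT) = 0.919882
E₀ = V₀·N(d₁) − D·e^(−rT)·N(d₂)
   = 576.1077·0.783465 − 467.3300·0.919882·0.432346 = 265.499755
B₀ = V₀ − E₀ = 576.1077 − 265.499755 = 310.607945
e^(−λT) = (B₀·e^(rT)/D − 0.4)/(1 − 0.4) = (310.6079·1.087096/467.3300 − 0.4)/0.6 = 0.53755230
λ = −ln(0.53755230)/5.3191 = 0.116698

B0=310.6079 lambda=0.1167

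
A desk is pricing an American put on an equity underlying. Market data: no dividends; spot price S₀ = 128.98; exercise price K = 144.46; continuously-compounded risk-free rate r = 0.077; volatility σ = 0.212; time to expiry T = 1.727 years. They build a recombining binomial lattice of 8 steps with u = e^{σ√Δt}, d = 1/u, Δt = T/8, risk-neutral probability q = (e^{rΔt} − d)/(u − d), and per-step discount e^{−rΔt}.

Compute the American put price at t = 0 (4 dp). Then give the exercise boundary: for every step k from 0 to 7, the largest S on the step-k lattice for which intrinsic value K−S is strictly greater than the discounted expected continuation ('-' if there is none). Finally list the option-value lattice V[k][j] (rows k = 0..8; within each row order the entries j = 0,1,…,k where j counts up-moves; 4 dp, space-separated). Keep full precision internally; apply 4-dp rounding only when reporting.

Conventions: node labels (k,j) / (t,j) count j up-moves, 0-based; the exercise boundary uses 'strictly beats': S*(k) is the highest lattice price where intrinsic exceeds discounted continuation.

params: Δt=0.21588 u=1.10351 d=0.90620 q=0.56034 e^(-rΔt)=0.98352
t_8 payoffs: 85.8060 73.0344 57.4819 38.5429 15.4800 0.0000 0.0000 0.0000 0.0000
t_7: node(7,0) S=64.7256 payoff=79.7344 vs cont=77.3530 → 79.7344 [stop]  node(7,1) S=78.8192 payoff=65.6408 vs cont=63.2594 → 65.6408 [stop]  node(7,2) S=95.9816 payoff=48.4784 vs cont=46.0970 → 48.4784 [stop]  node(7,3) S=116.8811 payoff=27.5789 vs cont=25.1975 → 27.5789 [stop]  node(7,4) S=142.3313 payoff=2.1287 vs cont=6.6937 → 6.6937 [wait]  node(7,5) S=173.3232 payoff=0.0000 vs cont=0.0000 → 0.0000 [wait]  node(7,6) S=211.0633 payoff=0.0000 vs cont=0.0000 → 0.0000 [wait]  node(7,7) S=257.0212 payoff=0.0000 vs cont=0.0000 → 0.0000 [wait]  ⇒ S*(7)=116.8811
t_6: node(6,0) S=71.4256 payoff=73.0344 vs cont=70.6530 → 73.0344 [stop]  node(6,1) S=86.9781 payoff=57.4819 vs cont=55.1005 → 57.4819 [stop]  node(6,2) S=105.9171 payoff=38.5429 vs cont=36.1614 → 38.5429 [stop]  node(6,3) S=128.9800 payoff=15.4800 vs cont=15.6144 → 15.6144 [wait]  node(6,4) S=157.0647 payoff=0.0000 vs cont=2.8945 → 2.8945 [wait]  node(6,5) S=191.2647 payoff=0.0000 vs cont=0.0000 → 0.0000 [wait]  node(6,6) S=232.9115 payoff=0.0000 vs cont=0.0000 → 0.0000 [wait]  ⇒ S*(6)=105.9171
t_5: node(5,0) S=78.8192 payoff=65.6408 vs cont=63.2594 → 65.6408 [stop]  node(5,1) S=95.9816 payoff=48.4784 vs cont=46.0970 → 48.4784 [stop]  node(5,2) S=116.8811 payoff=27.5789 vs cont=25.2715 → 27.5789 [stop]  node(5,3) S=142.3313 payoff=2.1287 vs cont=8.3470 → 8.3470 [wait]  node(5,4) S=173.3232 payoff=0.0000 vs cont=1.2516 → 1.2516 [wait]  node(5,5) S=211.0633 payoff=0.0000 vs cont=0.0000 → 0.0000 [wait]  ⇒ S*(5)=116.8811
t_4: node(4,0) S=86.9781 payoff=57.4819 vs cont=55.1005 → 57.4819 [stop]  node(4,1) S=105.9171 payoff=38.5429 vs cont=36.1614 → 38.5429 [stop]  node(4,2) S=128.9800 payoff=15.4800 vs cont=16.5255 → 16.5255 [wait]  node(4,3) S=157.0647 payoff=0.0000 vs cont=4.2991 → 4.2991 [wait]  node(4,4) S=191.2647 payoff=0.0000 vs cont=0.5412 → 0.5412 [wait]  ⇒ S*(4)=105.9171
t_3: node(3,0) S=95.9816 payoff=48.4784 vs cont=46.0970 → 48.4784 [stop]  node(3,1) S=116.8811 payoff=27.5789 vs cont=25.7737 → 27.5789 [stop]  node(3,2) S=142.3313 payoff=2.1287 vs cont=9.5151 → 9.5151 [wait]  node(3,3) S=173.3232 payoff=0.0000 vs cont=2.1572 → 2.1572 [wait]  ⇒ S*(3)=116.8811
t_2: node(2,0) S=105.9171 payoff=38.5429 vs cont=36.1614 → 38.5429 [stop]  node(2,1) S=128.9800 payoff=15.4800 vs cont=17.1692 → 17.1692 [wait]  node(2,2) S=157.0647 payoff=0.0000 vs cont=5.3033 → 5.3033 [wait]  ⇒ S*(2)=105.9171
t_1: node(1,0) S=116.8811 payoff=27.5789 vs cont=26.1284 → 27.5789 [stop]  node(1,1) S=142.3313 payoff=2.1287 vs cont=10.3469 → 10.3469 [wait]  ⇒ S*(1)=116.8811
t_0: node(0,0) S=128.9800 payoff=15.4800 vs cont=17.6276 → 17.6276 [wait]  ⇒ S*(0)=-

price = 17.6276
boundary = - 116.8811 105.9171 116.8811 105.9171 116.8811 105.9171 116.8811
tree:
17.6276
27.5789 10.3469
38.5429 17.1692 5.3033
48.4784 27.5789 9.5151 2.1572
57.4819 38.5429 16.5255 4.2991 0.5412
65.6408 48.4784 27.5789 8.3470 1.2516 0.0000
73.0344 57.4819 38.5429 15.6144 2.8945 0.0000 0.0000
79.7344 65.6408 48.4784 27.5789 6.6937 0.0000 0.0000 0.0000
85.8060 73.0344 57.4819 38.5429 15.4800 0.0000 0.0000 0.0000 0.0000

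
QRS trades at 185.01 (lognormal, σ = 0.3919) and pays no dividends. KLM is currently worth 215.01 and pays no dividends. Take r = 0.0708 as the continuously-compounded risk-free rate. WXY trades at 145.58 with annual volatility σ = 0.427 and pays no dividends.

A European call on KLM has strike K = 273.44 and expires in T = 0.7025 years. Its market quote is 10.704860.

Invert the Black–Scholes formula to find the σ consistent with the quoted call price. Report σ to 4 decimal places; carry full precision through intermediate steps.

At σ = 0.3498 the Black–Scholes value reproduces the quote:
σ√T = 0.3498·√0.7025 = 0.293186
d₁ = (ln(S/K) + (r+σ²/2)T) / (σ√T) = (ln(215.01/273.44) + (0.0708+0.3498²/2)·0.7025) / 0.293186 = (-0.240398 + 0.092716) / 0.293186 = -0.503714
d₂ = d₁ − σ√T = -0.503714 − 0.293186 = -0.796900
e^{−rT} = 0.951480
N(d₁) = 0.307231,  N(d₂) = 0.212755
V = S·N(d₁) − K·e^{−rT}·N(d₂) = 66.057800 − 55.352940 = 10.704860 (the quoted price), and the Black–Scholes price is strictly increasing in σ, so σ is unique

sigma = 0.3498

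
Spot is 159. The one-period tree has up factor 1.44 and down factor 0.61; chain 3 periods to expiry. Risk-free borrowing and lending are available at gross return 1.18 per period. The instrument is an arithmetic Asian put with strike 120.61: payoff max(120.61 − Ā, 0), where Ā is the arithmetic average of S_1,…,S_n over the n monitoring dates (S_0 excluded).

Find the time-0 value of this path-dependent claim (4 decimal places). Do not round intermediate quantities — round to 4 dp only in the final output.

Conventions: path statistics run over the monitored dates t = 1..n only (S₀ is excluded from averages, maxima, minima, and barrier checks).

Risk-neutral up-probability p* = (R−d)/(u−d) = (1.18−0.61)/(1.44−0.61) = 0.6867; the claim prices as the p*-weighted sum of path payoffs discounted by R^3.
Enumerate all 2^3 = 8 price paths (U = up ×1.44, D = down ×0.61); each path with k up-moves has probability p*^k·(1−p*)^(3−k).
DDD: Ā=64.0813, payoff=56.5287, prob=0.030739
UDD: Ā=151.2739, payoff=0.0000, prob=0.067389
DUD: Ā=107.2839, payoff=13.3261, prob=0.067389
UUD: Ā=253.2603, payoff=0.0000, prob=0.147737
DDU: Ā=80.4500, payoff=40.1600, prob=0.067389
UDU: Ā=189.9147, payoff=0.0000, prob=0.147737
DUU: Ā=145.9247, payoff=0.0000, prob=0.147737
UUU: Ā=344.4780, payoff=0.0000, prob=0.323885
Price = Σ prob·payoff / R^3 = 5.341984 / 1.643032 = 3.2513

price = 3.2513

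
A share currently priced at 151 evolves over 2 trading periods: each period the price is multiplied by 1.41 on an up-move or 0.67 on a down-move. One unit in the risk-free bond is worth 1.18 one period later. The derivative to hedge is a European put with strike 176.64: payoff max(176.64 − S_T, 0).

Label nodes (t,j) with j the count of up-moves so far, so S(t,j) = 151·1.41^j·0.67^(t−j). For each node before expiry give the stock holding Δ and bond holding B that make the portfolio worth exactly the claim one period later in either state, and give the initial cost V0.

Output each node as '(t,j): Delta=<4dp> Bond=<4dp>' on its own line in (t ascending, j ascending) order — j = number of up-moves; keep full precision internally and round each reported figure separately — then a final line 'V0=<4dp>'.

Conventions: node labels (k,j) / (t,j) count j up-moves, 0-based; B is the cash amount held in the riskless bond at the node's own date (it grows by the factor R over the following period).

(0,0): Delta=-0.3541 Bond=71.4860
(1,0): Delta=-1.0000 Bond=149.6949
(1,1): Delta=-0.2157 Bond=54.8858
V0=18.0105

The replicating-portfolio and risk-neutral prices coincide; use p* = (1.18−0.67)/(1.41−0.67) = 0.6892 for the latter.
At maturity the claim pays: V(2,0)=108.8561, V(2,1)=33.9903, V(2,2)=0.0000
Node (1,0) S=101.1700: V=(p*·33.9903+(1−p*)·108.8561)/1.18=48.5249; Δ=(33.9903−108.8561)/(142.6497−67.7839)=-1.0000; B=V−Δ·S=149.6949
Node (1,1) S=212.9100: V=(p*·0.0000+(1−p*)·33.9903)/1.18=8.9530; Δ=(0.0000−33.9903)/(300.2031−142.6497)=-0.2157; B=V−Δ·S=54.8858
Node (0,0) S=151.0000: V=(p*·8.9530+(1−p*)·48.5249)/1.18=18.0105; Δ=(8.9530−48.5249)/(212.9100−101.1700)=-0.3541; B=V−Δ·S=71.4860
Verification: the root portfolio costs Δ(0,0)·S0 + B(0,0) = 18.0105, matching V0.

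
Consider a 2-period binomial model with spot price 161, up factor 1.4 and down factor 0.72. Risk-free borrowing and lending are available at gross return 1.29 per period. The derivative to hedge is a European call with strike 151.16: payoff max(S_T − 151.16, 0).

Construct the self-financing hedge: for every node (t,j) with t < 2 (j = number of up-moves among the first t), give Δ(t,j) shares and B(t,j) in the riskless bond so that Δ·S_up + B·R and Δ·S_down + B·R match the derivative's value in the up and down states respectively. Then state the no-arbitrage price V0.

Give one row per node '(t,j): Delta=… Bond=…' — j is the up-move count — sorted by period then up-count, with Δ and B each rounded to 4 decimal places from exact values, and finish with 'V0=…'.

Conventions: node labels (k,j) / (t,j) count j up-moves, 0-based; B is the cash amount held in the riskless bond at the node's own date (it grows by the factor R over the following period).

Risk-neutral probability p* = (R−d)/(u−d) = (1.29−0.72)/(1.4−0.72) = 0.8382.
At maturity the claim pays: V(2,0)=0.0000, V(2,1)=11.1280, V(2,2)=164.4000
  t=1,j=0: stock 115.9200 → up 162.2880 (V=11.1280), down 83.4624 (V=0.0000). Price 7.2309; hedge Δ=0.1412, bond B=-9.1338.
  t=1,j=1: stock 225.4000 → up 315.5600 (V=164.4000), down 162.2880 (V=11.1280). Price 108.2217; hedge Δ=1.0000, bond B=-117.1783.
  t=0,j=0: stock 161.0000 → up 225.4000 (V=108.2217), down 115.9200 (V=7.2309). Price 71.2287; hedge Δ=0.9225, bond B=-77.2872.
As a check, the time-0 holding Δ(0,0)·S0 + B(0,0) comes to 71.2287 — exactly V0.

(0,0): Delta=0.9225 Bond=-77.2872
(1,0): Delta=0.1412 Bond=-9.1338
(1,1): Delta=1.0000 Bond=-117.1783
V0=71.2287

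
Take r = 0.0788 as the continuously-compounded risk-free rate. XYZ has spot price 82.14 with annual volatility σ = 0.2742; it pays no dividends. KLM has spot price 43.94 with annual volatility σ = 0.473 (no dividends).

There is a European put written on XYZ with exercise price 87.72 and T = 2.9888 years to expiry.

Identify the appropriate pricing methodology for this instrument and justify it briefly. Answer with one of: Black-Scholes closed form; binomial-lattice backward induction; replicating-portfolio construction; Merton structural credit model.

framework: Black-Scholes closed form

Key observation: the strike-87.72 put on XYZ is European-exercise on a continuously-modelled lognormal underlying, so its value is a single closed-form evaluation.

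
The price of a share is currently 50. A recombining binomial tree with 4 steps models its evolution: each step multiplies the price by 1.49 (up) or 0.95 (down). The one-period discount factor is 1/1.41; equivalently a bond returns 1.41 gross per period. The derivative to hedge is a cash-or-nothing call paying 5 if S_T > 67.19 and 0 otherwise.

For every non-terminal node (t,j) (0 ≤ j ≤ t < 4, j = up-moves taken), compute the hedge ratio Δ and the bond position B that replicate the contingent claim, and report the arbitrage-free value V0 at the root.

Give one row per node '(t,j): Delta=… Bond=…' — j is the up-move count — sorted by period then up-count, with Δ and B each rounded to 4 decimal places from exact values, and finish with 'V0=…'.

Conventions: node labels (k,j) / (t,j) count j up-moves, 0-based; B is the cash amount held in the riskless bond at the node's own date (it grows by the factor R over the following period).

No-arbitrage ⇒ martingale measure with p* = (R−d)/(u−d) = 0.8519.
Terminal payoffs: V(4,0)=0.0000, V(4,1)=0.0000, V(4,2)=5.0000, V(4,3)=5.0000, V(4,4)=5.0000
(3,0): S=42.8687. Δ = (V_up−V_dn)/(S_up−S_dn) = (0.0000−0.0000)/(63.8744−40.7253) = 0.0000. V = [p*·0.0000 + (1−p*)·0.0000]/1.41 = 0.0000. B = V − Δ·S = 0.0000.
(3,1): S=67.2362. Δ = (V_up−V_dn)/(S_up−S_dn) = (5.0000−0.0000)/(100.1820−63.8744) = 0.1377. V = [p*·5.0000 + (1−p*)·0.0000]/1.41 = 3.0208. B = V − Δ·S = -6.2385.
(3,2): S=105.4547. Δ = (V_up−V_dn)/(S_up−S_dn) = (5.0000−5.0000)/(157.1276−100.1820) = 0.0000. V = [p*·5.0000 + (1−p*)·5.0000]/1.41 = 3.5461. B = V − Δ·S = 3.5461.
(3,3): S=165.3974. Δ = (V_up−V_dn)/(S_up−S_dn) = (5.0000−5.0000)/(246.4422−157.1276) = 0.0000. V = [p*·5.0000 + (1−p*)·5.0000]/1.41 = 3.5461. B = V − Δ·S = 3.5461.
(2,0): S=45.1250. Δ = (V_up−V_dn)/(S_up−S_dn) = (3.0208−0.0000)/(67.2362−42.8687) = 0.1240. V = [p*·3.0208 + (1−p*)·0.0000]/1.41 = 1.8250. B = V − Δ·S = -3.7690.
(2,1): S=70.7750. Δ = (V_up−V_dn)/(S_up−S_dn) = (3.5461−3.0208)/(105.4547−67.2362) = 0.0137. V = [p*·3.5461 + (1−p*)·3.0208]/1.41 = 2.4598. B = V − Δ·S = 1.4869.
(2,2): S=111.0050. Δ = (V_up−V_dn)/(S_up−S_dn) = (3.5461−3.5461)/(165.3974−105.4547) = 0.0000. V = [p*·3.5461 + (1−p*)·3.5461]/1.41 = 2.5150. B = V − Δ·S = 2.5150.
(1,0): S=47.5000. Δ = (V_up−V_dn)/(S_up−S_dn) = (2.4598−1.8250)/(70.7750−45.1250) = 0.0247. V = [p*·2.4598 + (1−p*)·1.8250]/1.41 = 1.6778. B = V − Δ·S = 0.5023.
(1,1): S=74.5000. Δ = (V_up−V_dn)/(S_up−S_dn) = (2.5150−2.4598)/(111.0050−70.7750) = 0.0014. V = [p*·2.5150 + (1−p*)·2.4598]/1.41 = 1.7779. B = V − Δ·S = 1.6756.
(0,0): S=50.0000. Δ = (V_up−V_dn)/(S_up−S_dn) = (1.7779−1.6778)/(74.5000−47.5000) = 0.0037. V = [p*·1.7779 + (1−p*)·1.6778]/1.41 = 1.2504. B = V − Δ·S = 1.0651.
Check: Δ(0,0)·S0 + B(0,0) = 1.2504 = V0.

(0,0): Delta=0.0037 Bond=1.0651
(1,0): Delta=0.0247 Bond=0.5023
(1,1): Delta=0.0014 Bond=1.6756
(2,0): Delta=0.1240 Bond=-3.7690
(2,1): Delta=0.0137 Bond=1.4869
(2,2): Delta=0.0000 Bond=2.5150
(3,0): Delta=0.0000 Bond=0.0000
(3,1): Delta=0.1377 Bond=-6.2385
(3,2): Delta=0.0000 Bond=3.5461
(3,3): Delta=0.0000 Bond=3.5461
V0=1.2504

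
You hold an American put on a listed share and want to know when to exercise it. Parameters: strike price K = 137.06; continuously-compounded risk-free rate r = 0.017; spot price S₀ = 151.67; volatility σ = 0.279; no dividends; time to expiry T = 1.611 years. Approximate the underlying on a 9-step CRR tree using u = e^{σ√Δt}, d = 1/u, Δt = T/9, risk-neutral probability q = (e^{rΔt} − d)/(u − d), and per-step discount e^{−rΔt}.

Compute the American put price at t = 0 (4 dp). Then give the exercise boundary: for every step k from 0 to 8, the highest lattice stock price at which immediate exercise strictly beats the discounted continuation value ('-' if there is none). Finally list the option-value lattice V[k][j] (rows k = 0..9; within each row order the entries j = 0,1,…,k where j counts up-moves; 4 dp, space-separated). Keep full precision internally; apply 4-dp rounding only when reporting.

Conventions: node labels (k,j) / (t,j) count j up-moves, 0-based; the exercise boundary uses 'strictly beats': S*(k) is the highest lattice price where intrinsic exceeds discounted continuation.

Δt=0.17900, u=1.12529, d=0.88866, q=0.48340, disc=e^(-rΔt)=0.99696
k=9 terminal: V=max(K-S,0) → 84.6371 70.6781 53.0022 30.6195 2.2769 0.0000 0.0000 0.0000 0.0000 0.0000
k=8: j=0 S=58.9909 intr=78.0691 cont=77.6526 V=78.0691[EX]; j=1 S=74.6988 intr=62.3612 cont=61.9447 V=62.3612[EX]; j=2 S=94.5894 intr=42.4706 cont=42.0542 V=42.4706[EX]; j=3 S=119.7764 intr=17.2836 cont=16.8672 V=17.2836[EX]; j=4 S=151.6700 intr=0.0000 cont=1.1727 V=1.1727[hold]; j=5 S=192.0562 intr=0.0000 cont=0.0000 V=0.0000[hold]; j=6 S=243.1963 intr=0.0000 cont=0.0000 V=0.0000[hold]; j=7 S=307.9537 intr=0.0000 cont=0.0000 V=0.0000[hold]; j=8 S=389.9546 intr=0.0000 cont=0.0000 V=0.0000[hold]  S*(8)=119.7764
k=7: j=0 S=66.3819 intr=70.6781 cont=70.2617 V=70.6781[EX]; j=1 S=84.0578 intr=53.0022 cont=52.5857 V=53.0022[EX]; j=2 S=106.4405 intr=30.6195 cont=30.2031 V=30.6195[EX]; j=3 S=134.7831 intr=2.2769 cont=9.4667 V=9.4667[hold]; j=4 S=170.6727 intr=0.0000 cont=0.6040 V=0.6040[hold]; j=5 S=216.1188 intr=0.0000 cont=0.0000 V=0.0000[hold]; j=6 S=273.6662 intr=0.0000 cont=0.0000 V=0.0000[hold]; j=7 S=346.5371 intr=0.0000 cont=0.0000 V=0.0000[hold]  S*(7)=106.4405
k=6: j=0 S=74.6988 intr=62.3612 cont=61.9447 V=62.3612[EX]; j=1 S=94.5894 intr=42.4706 cont=42.0542 V=42.4706[EX]; j=2 S=119.7764 intr=17.2836 cont=20.3322 V=20.3322[hold]; j=3 S=151.6700 intr=0.0000 cont=5.1667 V=5.1667[hold]; j=4 S=192.0562 intr=0.0000 cont=0.3111 V=0.3111[hold]; j=5 S=243.1963 intr=0.0000 cont=0.0000 V=0.0000[hold]; j=6 S=307.9537 intr=0.0000 cont=0.0000 V=0.0000[hold]  S*(6)=94.5894
k=5: j=0 S=84.0578 intr=53.0022 cont=52.5857 V=53.0022[EX]; j=1 S=106.4405 intr=30.6195 cont=31.6723 V=31.6723[hold]; j=2 S=134.7831 intr=2.2769 cont=12.9616 V=12.9616[hold]; j=3 S=170.6727 intr=0.0000 cont=2.8109 V=2.8109[hold]; j=4 S=216.1188 intr=0.0000 cont=0.1602 V=0.1602[hold]; j=5 S=273.6662 intr=0.0000 cont=0.0000 V=0.0000[hold]  S*(5)=84.0578
k=4: j=0 S=94.5894 intr=42.4706 cont=42.5615 V=42.5615[hold]; j=1 S=119.7764 intr=17.2836 cont=22.5587 V=22.5587[hold]; j=2 S=151.6700 intr=0.0000 cont=8.0303 V=8.0303[hold]; j=3 S=192.0562 intr=0.0000 cont=1.5249 V=1.5249[hold]; j=4 S=243.1963 intr=0.0000 cont=0.0825 V=0.0825[hold]  S*(4)=-
k=3: j=0 S=106.4405 intr=30.6195 cont=32.7922 V=32.7922[hold]; j=1 S=134.7831 intr=2.2769 cont=15.4884 V=15.4884[hold]; j=2 S=170.6727 intr=0.0000 cont=4.8707 V=4.8707[hold]; j=3 S=216.1188 intr=0.0000 cont=0.8251 V=0.8251[hold]  S*(3)=-
k=2: j=0 S=119.7764 intr=17.2836 cont=24.3533 V=24.3533[hold]; j=1 S=151.6700 intr=0.0000 cont=10.3243 V=10.3243[hold]; j=2 S=192.0562 intr=0.0000 cont=2.9062 V=2.9062[hold]  S*(2)=-
k=1: j=0 S=134.7831 intr=2.2769 cont=17.5182 V=17.5182[hold]; j=1 S=170.6727 intr=0.0000 cont=6.7179 V=6.7179[hold]  S*(1)=-
k=0: j=0 S=151.6700 intr=0.0000 cont=12.2599 V=12.2599[hold]  S*(0)=-

price = 12.2599
boundary = - - - - - 84.0578 94.5894 106.4405 119.7764
tree:
12.2599
17.5182 6.7179
24.3533 10.3243 2.9062
32.7922 15.4884 4.8707 0.8251
42.5615 22.5587 8.0303 1.5249 0.0825
53.0022 31.6723 12.9616 2.8109 0.1602 0.0000
62.3612 42.4706 20.3322 5.1667 0.3111 0.0000 0.0000
70.6781 53.0022 30.6195 9.4667 0.6040 0.0000 0.0000 0.0000
78.0691 62.3612 42.4706 17.2836 1.1727 0.0000 0.0000 0.0000 0.0000
84.6371 70.6781 53.0022 30.6195 2.2769 0.0000 0.0000 0.0000 0.0000 0.0000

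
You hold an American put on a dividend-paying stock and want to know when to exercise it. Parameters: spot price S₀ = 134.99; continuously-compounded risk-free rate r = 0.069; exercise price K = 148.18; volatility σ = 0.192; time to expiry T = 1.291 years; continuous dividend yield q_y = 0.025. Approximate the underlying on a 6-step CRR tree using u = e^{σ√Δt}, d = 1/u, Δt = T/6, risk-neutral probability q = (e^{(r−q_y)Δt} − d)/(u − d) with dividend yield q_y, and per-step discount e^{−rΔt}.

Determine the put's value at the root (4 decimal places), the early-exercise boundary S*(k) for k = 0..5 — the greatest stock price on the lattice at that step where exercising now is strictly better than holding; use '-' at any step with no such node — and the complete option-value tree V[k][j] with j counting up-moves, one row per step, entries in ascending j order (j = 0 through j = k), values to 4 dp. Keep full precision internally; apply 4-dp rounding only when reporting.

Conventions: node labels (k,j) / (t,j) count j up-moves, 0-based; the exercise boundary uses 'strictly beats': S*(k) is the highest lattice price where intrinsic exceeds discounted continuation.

params: Δt=0.21517 u=1.09315 d=0.91479 q=0.53108 e^(-rΔt)=0.98526
t_6 payoffs: 69.0705 53.6464 35.2150 13.1900 0.0000 0.0000 0.0000
t_5: node(5,0) S=86.4784 payoff=61.7016 vs cont=59.9818 → 61.7016 [stop]  node(5,1) S=103.3392 payoff=44.8408 vs cont=43.2115 → 44.8408 [stop]  node(5,2) S=123.4874 payoff=24.6926 vs cont=23.1713 → 24.6926 [stop]  node(5,3) S=147.5640 payoff=0.6160 vs cont=6.0939 → 6.0939 [wait]  node(5,4) S=176.3348 payoff=0.0000 vs cont=0.0000 → 0.0000 [wait]  node(5,5) S=210.7151 payoff=0.0000 vs cont=0.0000 → 0.0000 [wait]  ⇒ S*(5)=123.4874
t_4: node(4,0) S=94.5336 payoff=53.6464 vs cont=51.9698 → 53.6464 [stop]  node(4,1) S=112.9650 payoff=35.2150 vs cont=33.6373 → 35.2150 [stop]  node(4,2) S=134.9900 payoff=13.1900 vs cont=14.5968 → 14.5968 [wait]  node(4,3) S=161.3092 payoff=0.0000 vs cont=2.8154 → 2.8154 [wait]  node(4,4) S=192.7600 payoff=0.0000 vs cont=0.0000 → 0.0000 [wait]  ⇒ S*(4)=112.9650
t_3: node(3,0) S=103.3392 payoff=44.8408 vs cont=43.2115 → 44.8408 [stop]  node(3,1) S=123.4874 payoff=24.6926 vs cont=23.9075 → 24.6926 [stop]  node(3,2) S=147.5640 payoff=0.6160 vs cont=8.2170 → 8.2170 [wait]  node(3,3) S=176.3348 payoff=0.0000 vs cont=1.3007 → 1.3007 [wait]  ⇒ S*(3)=123.4874
t_2: node(2,0) S=112.9650 payoff=35.2150 vs cont=33.6373 → 35.2150 [stop]  node(2,1) S=134.9900 payoff=13.1900 vs cont=15.7078 → 15.7078 [wait]  node(2,2) S=161.3092 payoff=0.0000 vs cont=4.4769 → 4.4769 [wait]  ⇒ S*(2)=112.9650
t_1: node(1,0) S=123.4874 payoff=24.6926 vs cont=24.4888 → 24.6926 [stop]  node(1,1) S=147.5640 payoff=0.6160 vs cont=9.5997 → 9.5997 [wait]  ⇒ S*(1)=123.4874
t_0: node(0,0) S=134.9900 payoff=13.1900 vs cont=16.4312 → 16.4312 [wait]  ⇒ S*(0)=-

price = 16.4312
boundary = - 123.4874 112.9650 123.4874 112.9650 123.4874
tree:
16.4312
24.6926 9.5997
35.2150 15.7078 4.4769
44.8408 24.6926 8.2170 1.3007
53.6464 35.2150 14.5968 2.8154 0.0000
61.7016 44.8408 24.6926 6.0939 0.0000 0.0000
69.0705 53.6464 35.2150 13.1900 0.0000 0.0000 0.0000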